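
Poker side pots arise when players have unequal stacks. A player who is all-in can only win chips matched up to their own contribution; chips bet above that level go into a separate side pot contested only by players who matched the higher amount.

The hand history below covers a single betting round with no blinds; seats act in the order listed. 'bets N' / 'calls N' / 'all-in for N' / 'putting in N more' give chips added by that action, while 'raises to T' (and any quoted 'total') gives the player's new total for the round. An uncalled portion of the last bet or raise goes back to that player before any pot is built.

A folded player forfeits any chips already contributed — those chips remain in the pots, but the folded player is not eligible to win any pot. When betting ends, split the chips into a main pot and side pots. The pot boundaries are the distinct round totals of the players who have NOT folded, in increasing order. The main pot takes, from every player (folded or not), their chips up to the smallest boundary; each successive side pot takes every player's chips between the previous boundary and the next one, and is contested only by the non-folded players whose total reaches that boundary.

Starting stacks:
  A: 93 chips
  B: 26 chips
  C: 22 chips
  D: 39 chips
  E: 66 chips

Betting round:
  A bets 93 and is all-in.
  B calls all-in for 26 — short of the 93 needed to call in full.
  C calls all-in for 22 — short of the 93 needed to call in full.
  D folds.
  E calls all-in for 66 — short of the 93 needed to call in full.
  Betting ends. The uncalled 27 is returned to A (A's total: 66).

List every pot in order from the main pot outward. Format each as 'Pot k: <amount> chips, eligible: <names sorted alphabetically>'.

Contributions (after 27 returned to A): A=66, B=26, C=22, E=66
Folded: D
Pot levels (distinct totals of non-folded players): 22, 26, 66
Layer 1-22: 22 each from A, B, C, E = 22*4 = 88 chips; eligible A, B, C, E
Layer 23-26: 4 each from A, B, E = 4*3 = 12 chips; eligible A, B, E
Layer 27-66: 40 each from A, E = 40*2 = 80 chips; eligible A, E

Pot 1: 88 chips, eligible: A, B, C, E
Pot 2: 12 chips, eligible: A, B, E
Pot 3: 80 chips, eligible: A, E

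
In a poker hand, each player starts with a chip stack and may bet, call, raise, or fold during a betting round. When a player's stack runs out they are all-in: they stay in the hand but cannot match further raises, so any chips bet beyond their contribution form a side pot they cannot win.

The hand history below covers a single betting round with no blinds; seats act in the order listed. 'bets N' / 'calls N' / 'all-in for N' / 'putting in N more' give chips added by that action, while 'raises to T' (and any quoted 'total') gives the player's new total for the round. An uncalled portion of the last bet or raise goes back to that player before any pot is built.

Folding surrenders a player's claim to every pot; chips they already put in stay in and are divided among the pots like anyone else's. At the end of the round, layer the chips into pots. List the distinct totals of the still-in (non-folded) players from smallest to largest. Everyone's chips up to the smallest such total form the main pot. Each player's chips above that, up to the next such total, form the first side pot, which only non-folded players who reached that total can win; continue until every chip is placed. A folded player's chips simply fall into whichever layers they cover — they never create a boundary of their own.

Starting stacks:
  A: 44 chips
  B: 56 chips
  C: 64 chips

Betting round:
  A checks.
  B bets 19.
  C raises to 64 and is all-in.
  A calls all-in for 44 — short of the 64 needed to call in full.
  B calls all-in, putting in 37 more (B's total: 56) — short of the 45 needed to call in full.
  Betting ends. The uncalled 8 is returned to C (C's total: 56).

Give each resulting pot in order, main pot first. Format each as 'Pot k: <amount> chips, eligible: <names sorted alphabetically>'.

Contributions (after 8 returned to C): A=44, B=56, C=56
Pot levels (distinct totals of non-folded players): 44, 56
Layer 1-44: 44 each from A, B, C = 44*3 = 132 chips; eligible A, B, C
Layer 45-56: 12 each from B, C = 12*2 = 24 chips; eligible B, C

Pot 1: 132 chips, eligible: A, B, C
Pot 2: 24 chips, eligible: B, C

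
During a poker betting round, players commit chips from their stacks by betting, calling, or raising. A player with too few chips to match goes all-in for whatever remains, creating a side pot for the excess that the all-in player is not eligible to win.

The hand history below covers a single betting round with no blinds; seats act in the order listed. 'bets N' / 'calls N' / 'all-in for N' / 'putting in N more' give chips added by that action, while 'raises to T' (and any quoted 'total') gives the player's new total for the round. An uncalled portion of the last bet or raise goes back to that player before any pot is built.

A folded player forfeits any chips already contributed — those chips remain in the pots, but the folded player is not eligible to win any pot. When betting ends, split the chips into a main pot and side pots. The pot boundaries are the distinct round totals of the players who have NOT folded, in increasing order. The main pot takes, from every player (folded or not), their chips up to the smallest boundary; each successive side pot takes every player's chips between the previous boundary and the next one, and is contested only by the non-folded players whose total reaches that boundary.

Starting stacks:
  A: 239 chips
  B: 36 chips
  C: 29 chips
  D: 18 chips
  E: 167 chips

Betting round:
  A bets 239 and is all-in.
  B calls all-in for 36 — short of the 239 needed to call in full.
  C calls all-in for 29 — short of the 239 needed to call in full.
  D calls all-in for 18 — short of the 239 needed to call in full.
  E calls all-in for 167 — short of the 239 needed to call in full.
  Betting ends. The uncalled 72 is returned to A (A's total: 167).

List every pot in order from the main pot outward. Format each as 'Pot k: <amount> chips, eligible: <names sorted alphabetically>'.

Pot 1: 90 chips, eligible: A, B, C, D, E
Pot 2: 44 chips, eligible: A, B, C, E
Pot 3: 21 chips, eligible: A, B, E
Pot 4: 262 chips, eligible: A, E

Derivation:
Contributions (after 72 returned to A): A=167, B=36, C=29, D=18, E=167
Pot levels (distinct totals of non-folded players): 18, 29, 36, 167
Layer 1-18: 18 each from A, B, C, D, E = 18*5 = 90 chips; eligible A, B, C, D, E
Layer 19-29: 11 each from A, B, C, E = 11*4 = 44 chips; eligible A, B, C, E
Layer 30-36: 7 each from A, B, E = 7*3 = 21 chips; eligible A, B, E
Layer 37-167: 131 each from A, E = 131*2 = 262 chips; eligible A, E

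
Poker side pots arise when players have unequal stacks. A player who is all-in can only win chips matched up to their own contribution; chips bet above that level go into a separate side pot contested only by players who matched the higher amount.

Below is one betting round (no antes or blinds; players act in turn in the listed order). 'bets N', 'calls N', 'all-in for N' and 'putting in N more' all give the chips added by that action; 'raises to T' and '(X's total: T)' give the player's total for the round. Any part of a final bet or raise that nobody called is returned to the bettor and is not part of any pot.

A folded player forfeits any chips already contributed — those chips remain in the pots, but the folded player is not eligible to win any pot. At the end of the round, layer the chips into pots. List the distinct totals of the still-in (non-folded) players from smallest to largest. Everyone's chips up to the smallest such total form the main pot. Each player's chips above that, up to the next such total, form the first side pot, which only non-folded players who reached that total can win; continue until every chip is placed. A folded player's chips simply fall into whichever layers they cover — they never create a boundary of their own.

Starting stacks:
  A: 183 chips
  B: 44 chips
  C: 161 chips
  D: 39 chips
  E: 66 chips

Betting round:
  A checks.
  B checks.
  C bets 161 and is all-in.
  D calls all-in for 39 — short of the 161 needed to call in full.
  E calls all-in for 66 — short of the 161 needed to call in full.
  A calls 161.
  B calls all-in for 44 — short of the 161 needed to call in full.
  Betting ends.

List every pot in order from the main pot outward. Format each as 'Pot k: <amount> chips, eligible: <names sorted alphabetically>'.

Contributions: A=161, B=44, C=161, D=39, E=66
Pot levels (distinct totals of non-folded players): 39, 44, 66, 161
Layer 1-39: 39 each from A, B, C, D, E = 39*5 = 195 chips; eligible A, B, C, D, E
Layer 40-44: 5 each from A, B, C, E = 5*4 = 20 chips; eligible A, B, C, E
Layer 45-66: 22 each from A, C, E = 22*3 = 66 chips; eligible A, C, E
Layer 67-161: 95 each from A, C = 95*2 = 190 chips; eligible A, C

Pot 1: 195 chips, eligible: A, B, C, D, E
Pot 2: 20 chips, eligible: A, B, C, E
Pot 3: 66 chips, eligible: A, C, E
Pot 4: 190 chips, eligible: A, C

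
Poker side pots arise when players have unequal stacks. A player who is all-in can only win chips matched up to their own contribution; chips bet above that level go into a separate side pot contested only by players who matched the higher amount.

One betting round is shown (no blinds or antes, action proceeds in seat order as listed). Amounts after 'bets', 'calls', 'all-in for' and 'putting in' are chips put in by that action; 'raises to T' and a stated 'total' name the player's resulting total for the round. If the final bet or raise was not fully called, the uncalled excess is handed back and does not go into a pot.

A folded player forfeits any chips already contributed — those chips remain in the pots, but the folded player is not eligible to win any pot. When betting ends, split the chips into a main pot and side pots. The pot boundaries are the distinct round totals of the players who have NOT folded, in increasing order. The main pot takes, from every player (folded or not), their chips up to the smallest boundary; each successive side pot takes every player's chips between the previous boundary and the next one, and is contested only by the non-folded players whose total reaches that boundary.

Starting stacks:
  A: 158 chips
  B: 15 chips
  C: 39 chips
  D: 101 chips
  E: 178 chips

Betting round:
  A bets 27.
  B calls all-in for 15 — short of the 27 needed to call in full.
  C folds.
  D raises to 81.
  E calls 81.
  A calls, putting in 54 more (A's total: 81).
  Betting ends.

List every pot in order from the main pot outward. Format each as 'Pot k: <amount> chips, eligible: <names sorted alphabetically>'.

Contributions: A=81, B=15, D=81, E=81
Folded: C
Pot levels (distinct totals of non-folded players): 15, 81
Layer 1-15: 15 each from A, B, D, E = 15*4 = 60 chips; eligible A, B, D, E
Layer 16-81: 66 each from A, D, E = 66*3 = 198 chips; eligible A, D, E

Pot 1: 60 chips, eligible: A, B, D, E
Pot 2: 198 chips, eligible: A, D, E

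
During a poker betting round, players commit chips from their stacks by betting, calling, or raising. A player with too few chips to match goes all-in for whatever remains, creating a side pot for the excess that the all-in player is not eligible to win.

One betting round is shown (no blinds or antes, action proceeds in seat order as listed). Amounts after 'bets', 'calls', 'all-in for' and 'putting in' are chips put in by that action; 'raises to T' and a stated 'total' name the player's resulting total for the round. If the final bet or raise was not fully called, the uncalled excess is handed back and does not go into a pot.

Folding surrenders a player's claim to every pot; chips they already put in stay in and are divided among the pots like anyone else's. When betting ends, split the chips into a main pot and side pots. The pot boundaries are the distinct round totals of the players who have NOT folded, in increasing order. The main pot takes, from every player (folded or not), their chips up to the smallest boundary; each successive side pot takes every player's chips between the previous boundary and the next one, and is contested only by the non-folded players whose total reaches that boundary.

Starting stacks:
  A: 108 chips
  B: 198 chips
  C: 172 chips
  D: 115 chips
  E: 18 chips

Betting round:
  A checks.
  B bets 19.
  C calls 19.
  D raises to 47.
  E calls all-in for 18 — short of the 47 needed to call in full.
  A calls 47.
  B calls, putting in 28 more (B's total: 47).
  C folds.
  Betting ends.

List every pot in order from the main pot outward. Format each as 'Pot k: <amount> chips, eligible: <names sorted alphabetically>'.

Contributions: A=47, B=47, C=19, D=47, E=18
Folded: C
Pot levels (distinct totals of non-folded players): 18, 47
Layer 1-18: 18 each from A, B, C, D, E = 18*5 = 90 chips; eligible A, B, D, E
Layer 19-47: A 29 + B 29 + C 1 + D 29 = 88 chips; eligible A, B, D

Pot 1: 90 chips, eligible: A, B, D, E
Pot 2: 88 chips, eligible: A, B, D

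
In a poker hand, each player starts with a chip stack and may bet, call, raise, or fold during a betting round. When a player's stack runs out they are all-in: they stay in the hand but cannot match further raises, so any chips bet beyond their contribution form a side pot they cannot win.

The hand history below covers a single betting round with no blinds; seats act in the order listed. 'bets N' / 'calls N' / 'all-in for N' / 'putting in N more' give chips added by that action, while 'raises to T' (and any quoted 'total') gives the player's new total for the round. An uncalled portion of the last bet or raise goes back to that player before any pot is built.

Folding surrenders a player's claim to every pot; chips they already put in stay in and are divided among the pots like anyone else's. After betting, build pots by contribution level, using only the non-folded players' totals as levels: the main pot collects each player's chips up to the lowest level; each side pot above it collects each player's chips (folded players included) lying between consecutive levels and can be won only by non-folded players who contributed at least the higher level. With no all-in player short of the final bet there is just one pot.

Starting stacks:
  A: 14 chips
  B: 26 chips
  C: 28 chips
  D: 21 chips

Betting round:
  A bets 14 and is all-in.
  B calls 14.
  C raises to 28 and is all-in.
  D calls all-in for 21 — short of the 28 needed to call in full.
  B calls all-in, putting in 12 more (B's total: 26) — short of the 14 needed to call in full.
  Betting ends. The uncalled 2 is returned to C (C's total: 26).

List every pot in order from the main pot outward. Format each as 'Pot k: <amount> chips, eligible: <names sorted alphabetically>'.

Pot 1: 56 chips, eligible: A, B, C, D
Pot 2: 21 chips, eligible: B, C, D
Pot 3: 10 chips, eligible: B, C

Derivation:
Contributions (after 2 returned to C): A=14, B=26, C=26, D=21
Pot levels (distinct totals of non-folded players): 14, 21, 26
Layer 1-14: 14 each from A, B, C, D = 14*4 = 56 chips; eligible A, B, C, D
Layer 15-21: 7 each from B, C, D = 7*3 = 21 chips; eligible B, C, D
Layer 22-26: 5 each from B, C = 5*2 = 10 chips; eligible B, C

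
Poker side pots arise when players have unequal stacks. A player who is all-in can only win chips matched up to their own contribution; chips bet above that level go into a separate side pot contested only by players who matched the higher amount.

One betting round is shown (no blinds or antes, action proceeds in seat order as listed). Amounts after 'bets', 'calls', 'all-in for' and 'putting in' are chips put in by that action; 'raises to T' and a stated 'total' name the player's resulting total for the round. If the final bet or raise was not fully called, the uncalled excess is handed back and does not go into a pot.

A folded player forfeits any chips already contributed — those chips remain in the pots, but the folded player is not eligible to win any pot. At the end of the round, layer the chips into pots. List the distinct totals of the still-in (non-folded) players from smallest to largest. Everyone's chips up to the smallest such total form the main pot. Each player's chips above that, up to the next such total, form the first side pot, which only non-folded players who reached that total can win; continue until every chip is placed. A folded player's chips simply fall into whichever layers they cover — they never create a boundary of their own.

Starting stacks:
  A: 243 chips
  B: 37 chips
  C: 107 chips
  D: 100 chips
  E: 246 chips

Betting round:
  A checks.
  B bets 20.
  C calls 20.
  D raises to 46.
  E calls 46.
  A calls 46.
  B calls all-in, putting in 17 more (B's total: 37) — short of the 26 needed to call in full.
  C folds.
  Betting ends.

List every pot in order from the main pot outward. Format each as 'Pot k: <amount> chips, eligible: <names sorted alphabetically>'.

Contributions: A=46, B=37, C=20, D=46, E=46
Folded: C
Pot levels (distinct totals of non-folded players): 37, 46
Layer 1-37: A 37 + B 37 + C 20 + D 37 + E 37 = 168 chips; eligible A, B, D, E
Layer 38-46: 9 each from A, D, E = 9*3 = 27 chips; eligible A, D, E

Pot 1: 168 chips, eligible: A, B, D, E
Pot 2: 27 chips, eligible: A, D, E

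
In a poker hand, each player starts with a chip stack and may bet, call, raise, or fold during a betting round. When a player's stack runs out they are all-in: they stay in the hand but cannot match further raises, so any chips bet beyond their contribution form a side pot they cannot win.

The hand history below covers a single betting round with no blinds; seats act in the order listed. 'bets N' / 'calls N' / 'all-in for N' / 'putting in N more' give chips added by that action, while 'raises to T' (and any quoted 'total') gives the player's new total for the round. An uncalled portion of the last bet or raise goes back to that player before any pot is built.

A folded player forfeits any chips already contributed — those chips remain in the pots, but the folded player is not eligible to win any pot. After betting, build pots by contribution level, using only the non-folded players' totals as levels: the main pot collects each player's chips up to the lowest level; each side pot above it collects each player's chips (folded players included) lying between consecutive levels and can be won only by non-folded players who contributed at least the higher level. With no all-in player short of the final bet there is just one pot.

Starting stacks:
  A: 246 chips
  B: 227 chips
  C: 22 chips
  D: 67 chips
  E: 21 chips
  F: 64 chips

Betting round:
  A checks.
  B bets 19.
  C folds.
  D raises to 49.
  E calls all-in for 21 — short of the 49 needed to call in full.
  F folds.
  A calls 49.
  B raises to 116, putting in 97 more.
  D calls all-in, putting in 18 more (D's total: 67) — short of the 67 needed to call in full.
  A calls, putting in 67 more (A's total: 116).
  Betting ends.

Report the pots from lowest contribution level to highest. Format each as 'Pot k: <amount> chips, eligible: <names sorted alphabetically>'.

Contributions: A=116, B=116, D=67, E=21
Folded: C, F
Pot levels (distinct totals of non-folded players): 21, 67, 116
Layer 1-21: 21 each from A, B, D, E = 21*4 = 84 chips; eligible A, B, D, E
Layer 22-67: 46 each from A, B, D = 46*3 = 138 chips; eligible A, B, D
Layer 68-116: 49 each from A, B = 49*2 = 98 chips; eligible A, B

Pot 1: 84 chips, eligible: A, B, D, E
Pot 2: 138 chips, eligible: A, B, D
Pot 3: 98 chips, eligible: A, B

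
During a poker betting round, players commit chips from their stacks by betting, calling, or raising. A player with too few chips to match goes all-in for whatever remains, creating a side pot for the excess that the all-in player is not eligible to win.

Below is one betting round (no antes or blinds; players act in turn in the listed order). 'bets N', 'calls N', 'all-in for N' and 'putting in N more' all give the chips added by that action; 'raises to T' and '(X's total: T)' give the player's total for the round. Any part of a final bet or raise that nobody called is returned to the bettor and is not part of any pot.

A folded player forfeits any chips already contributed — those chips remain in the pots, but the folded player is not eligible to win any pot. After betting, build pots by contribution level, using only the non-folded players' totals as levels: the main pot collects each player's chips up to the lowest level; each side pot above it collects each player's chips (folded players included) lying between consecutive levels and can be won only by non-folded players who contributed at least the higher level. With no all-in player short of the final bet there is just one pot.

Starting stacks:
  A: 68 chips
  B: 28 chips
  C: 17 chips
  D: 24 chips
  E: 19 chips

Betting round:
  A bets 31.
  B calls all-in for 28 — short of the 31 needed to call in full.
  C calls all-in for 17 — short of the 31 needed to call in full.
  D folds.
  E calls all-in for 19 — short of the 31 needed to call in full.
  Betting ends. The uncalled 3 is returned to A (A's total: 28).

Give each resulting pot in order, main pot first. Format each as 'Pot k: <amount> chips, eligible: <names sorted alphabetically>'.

Pot 1: 68 chips, eligible: A, B, C, E
Pot 2: 6 chips, eligible: A, B, E
Pot 3: 18 chips, eligible: A, B

Derivation:
Contributions (after 3 returned to A): A=28, B=28, C=17, E=19
Folded: D
Pot levels (distinct totals of non-folded players): 17, 19, 28
Layer 1-17: 17 each from A, B, C, E = 17*4 = 68 chips; eligible A, B, C, E
Layer 18-19: 2 each from A, B, E = 2*3 = 6 chips; eligible A, B, E
Layer 20-28: 9 each from A, B = 9*2 = 18 chips; eligible A, B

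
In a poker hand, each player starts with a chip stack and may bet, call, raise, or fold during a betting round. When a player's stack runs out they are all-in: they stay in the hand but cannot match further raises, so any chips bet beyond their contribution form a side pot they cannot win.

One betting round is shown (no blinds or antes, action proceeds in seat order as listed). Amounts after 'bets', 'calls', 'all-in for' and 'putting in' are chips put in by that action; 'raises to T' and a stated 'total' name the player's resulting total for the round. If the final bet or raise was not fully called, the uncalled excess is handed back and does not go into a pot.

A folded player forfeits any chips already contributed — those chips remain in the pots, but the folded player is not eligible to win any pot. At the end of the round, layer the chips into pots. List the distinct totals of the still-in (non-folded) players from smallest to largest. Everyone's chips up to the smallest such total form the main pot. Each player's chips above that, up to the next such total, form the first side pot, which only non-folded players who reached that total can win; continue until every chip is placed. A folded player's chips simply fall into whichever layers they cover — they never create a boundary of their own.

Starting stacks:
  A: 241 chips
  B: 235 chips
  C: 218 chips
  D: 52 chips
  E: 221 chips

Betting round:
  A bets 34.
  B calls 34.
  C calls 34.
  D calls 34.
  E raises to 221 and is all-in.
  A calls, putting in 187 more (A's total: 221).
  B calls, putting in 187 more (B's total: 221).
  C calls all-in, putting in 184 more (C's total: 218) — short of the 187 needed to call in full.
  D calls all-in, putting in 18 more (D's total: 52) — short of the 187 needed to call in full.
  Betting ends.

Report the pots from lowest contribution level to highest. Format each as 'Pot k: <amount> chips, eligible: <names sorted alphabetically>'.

Contributions: A=221, B=221, C=218, D=52, E=221
Pot levels (distinct totals of non-folded players): 52, 218, 221
Layer 1-52: 52 each from A, B, C, D, E = 52*5 = 260 chips; eligible A, B, C, D, E
Layer 53-218: 166 each from A, B, C, E = 166*4 = 664 chips; eligible A, B, C, E
Layer 219-221: 3 each from A, B, E = 3*3 = 9 chips; eligible A, B, E

Pot 1: 260 chips, eligible: A, B, C, D, E
Pot 2: 664 chips, eligible: A, B, C, E
Pot 3: 9 chips, eligible: A, B, E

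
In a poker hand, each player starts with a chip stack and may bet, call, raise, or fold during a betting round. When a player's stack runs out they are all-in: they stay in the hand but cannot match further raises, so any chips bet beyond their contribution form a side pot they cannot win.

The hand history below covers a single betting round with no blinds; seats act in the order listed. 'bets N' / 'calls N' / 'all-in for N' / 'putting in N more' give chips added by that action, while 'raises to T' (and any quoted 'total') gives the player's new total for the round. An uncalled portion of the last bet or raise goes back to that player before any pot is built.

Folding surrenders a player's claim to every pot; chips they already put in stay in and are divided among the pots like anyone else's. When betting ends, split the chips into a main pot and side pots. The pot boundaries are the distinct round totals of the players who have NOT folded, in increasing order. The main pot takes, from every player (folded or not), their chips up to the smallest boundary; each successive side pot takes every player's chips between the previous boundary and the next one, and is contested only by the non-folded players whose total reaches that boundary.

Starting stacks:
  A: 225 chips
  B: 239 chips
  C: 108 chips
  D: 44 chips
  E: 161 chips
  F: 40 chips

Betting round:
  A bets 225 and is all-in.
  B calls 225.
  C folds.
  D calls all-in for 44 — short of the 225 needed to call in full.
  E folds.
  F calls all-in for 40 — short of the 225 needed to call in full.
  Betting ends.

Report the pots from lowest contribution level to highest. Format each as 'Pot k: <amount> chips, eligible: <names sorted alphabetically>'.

Pot 1: 160 chips, eligible: A, B, D, F
Pot 2: 12 chips, eligible: A, B, D
Pot 3: 362 chips, eligible: A, B

Derivation:
Contributions: A=225, B=225, D=44, F=40
Folded: C, E
Pot levels (distinct totals of non-folded players): 40, 44, 225
Layer 1-40: 40 each from A, B, D, F = 40*4 = 160 chips; eligible A, B, D, F
Layer 41-44: 4 each from A, B, D = 4*3 = 12 chips; eligible A, B, D
Layer 45-225: 181 each from A, B = 181*2 = 362 chips; eligible A, B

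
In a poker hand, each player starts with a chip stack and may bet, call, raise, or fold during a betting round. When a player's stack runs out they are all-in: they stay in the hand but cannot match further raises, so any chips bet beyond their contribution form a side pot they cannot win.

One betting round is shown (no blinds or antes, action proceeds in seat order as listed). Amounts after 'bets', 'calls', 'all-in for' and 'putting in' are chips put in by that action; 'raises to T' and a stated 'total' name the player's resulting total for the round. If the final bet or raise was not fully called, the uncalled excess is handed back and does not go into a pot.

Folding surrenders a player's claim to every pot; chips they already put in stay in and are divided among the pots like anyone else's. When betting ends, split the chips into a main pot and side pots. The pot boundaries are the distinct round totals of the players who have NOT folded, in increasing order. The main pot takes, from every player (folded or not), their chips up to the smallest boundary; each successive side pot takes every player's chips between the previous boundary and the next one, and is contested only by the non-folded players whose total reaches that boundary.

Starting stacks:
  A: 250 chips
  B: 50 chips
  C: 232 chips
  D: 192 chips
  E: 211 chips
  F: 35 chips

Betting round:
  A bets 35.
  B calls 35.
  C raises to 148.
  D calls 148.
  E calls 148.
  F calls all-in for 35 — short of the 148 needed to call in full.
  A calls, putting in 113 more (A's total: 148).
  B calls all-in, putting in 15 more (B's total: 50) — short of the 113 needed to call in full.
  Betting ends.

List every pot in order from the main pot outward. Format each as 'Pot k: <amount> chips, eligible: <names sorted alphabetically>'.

Contributions: A=148, B=50, C=148, D=148, E=148, F=35
Pot levels (distinct totals of non-folded players): 35, 50, 148
Layer 1-35: 35 each from A, B, C, D, E, F = 35*6 = 210 chips; eligible A, B, C, D, E, F
Layer 36-50: 15 each from A, B, C, D, E = 15*5 = 75 chips; eligible A, B, C, D, E
Layer 51-148: 98 each from A, C, D, E = 98*4 = 392 chips; eligible A, C, D, E

Pot 1: 210 chips, eligible: A, B, C, D, E, F
Pot 2: 75 chips, eligible: A, B, C, D, E
Pot 3: 392 chips, eligible: A, C, D, E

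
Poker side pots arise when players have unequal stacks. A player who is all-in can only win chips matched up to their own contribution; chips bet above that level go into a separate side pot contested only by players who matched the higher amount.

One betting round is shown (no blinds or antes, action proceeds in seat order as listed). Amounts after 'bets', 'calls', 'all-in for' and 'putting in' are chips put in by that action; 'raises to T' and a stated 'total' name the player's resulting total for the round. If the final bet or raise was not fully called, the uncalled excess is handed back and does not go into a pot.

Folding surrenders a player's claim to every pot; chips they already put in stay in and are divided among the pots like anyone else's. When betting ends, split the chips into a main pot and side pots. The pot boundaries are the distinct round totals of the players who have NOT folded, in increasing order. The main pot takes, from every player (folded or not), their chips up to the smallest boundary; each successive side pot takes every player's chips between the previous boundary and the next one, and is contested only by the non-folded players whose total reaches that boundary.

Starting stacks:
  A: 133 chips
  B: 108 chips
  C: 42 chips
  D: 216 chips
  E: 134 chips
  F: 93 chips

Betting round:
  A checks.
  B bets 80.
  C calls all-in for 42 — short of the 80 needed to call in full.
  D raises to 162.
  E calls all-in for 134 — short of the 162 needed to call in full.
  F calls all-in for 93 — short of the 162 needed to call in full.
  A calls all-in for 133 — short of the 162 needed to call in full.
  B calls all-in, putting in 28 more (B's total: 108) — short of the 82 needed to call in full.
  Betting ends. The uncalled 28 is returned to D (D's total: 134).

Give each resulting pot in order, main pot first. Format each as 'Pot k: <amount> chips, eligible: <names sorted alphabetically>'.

Contributions (after 28 returned to D): A=133, B=108, C=42, D=134, E=134, F=93
Pot levels (distinct totals of non-folded players): 42, 93, 108, 133, 134
Layer 1-42: 42 each from A, B, C, D, E, F = 42*6 = 252 chips; eligible A, B, C, D, E, F
Layer 43-93: 51 each from A, B, D, E, F = 51*5 = 255 chips; eligible A, B, D, E, F
Layer 94-108: 15 each from A, B, D, E = 15*4 = 60 chips; eligible A, B, D, E
Layer 109-133: 25 each from A, D, E = 25*3 = 75 chips; eligible A, D, E
Layer 134-134: 1 each from D, E = 1*2 = 2 chips; eligible D, E

Pot 1: 252 chips, eligible: A, B, C, D, E, F
Pot 2: 255 chips, eligible: A, B, D, E, F
Pot 3: 60 chips, eligible: A, B, D, E
Pot 4: 75 chips, eligible: A, D, E
Pot 5: 2 chips, eligible: D, E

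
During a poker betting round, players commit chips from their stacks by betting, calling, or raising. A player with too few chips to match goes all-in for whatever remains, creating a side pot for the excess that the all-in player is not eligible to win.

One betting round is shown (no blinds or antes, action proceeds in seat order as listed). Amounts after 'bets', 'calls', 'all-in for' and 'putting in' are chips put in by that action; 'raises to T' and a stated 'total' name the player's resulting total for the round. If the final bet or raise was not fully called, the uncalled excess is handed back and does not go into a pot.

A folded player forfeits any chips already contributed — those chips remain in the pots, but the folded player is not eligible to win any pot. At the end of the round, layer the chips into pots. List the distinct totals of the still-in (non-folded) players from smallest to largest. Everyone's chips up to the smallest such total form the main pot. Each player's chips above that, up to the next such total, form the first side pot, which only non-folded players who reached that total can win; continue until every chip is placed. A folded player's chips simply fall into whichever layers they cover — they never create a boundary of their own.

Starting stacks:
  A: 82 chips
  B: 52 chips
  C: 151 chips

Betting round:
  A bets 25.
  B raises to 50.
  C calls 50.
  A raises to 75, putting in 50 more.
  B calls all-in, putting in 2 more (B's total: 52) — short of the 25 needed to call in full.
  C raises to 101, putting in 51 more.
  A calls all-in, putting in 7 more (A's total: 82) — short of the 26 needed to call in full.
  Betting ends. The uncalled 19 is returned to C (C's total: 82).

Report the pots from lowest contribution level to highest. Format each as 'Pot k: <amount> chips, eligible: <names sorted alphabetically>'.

Contributions (after 19 returned to C): A=82, B=52, C=82
Pot levels (distinct totals of non-folded players): 52, 82
Layer 1-52: 52 each from A, B, C = 52*3 = 156 chips; eligible A, B, C
Layer 53-82: 30 each from A, C = 30*2 = 60 chips; eligible A, C

Pot 1: 156 chips, eligible: A, B, C
Pot 2: 60 chips, eligible: A, C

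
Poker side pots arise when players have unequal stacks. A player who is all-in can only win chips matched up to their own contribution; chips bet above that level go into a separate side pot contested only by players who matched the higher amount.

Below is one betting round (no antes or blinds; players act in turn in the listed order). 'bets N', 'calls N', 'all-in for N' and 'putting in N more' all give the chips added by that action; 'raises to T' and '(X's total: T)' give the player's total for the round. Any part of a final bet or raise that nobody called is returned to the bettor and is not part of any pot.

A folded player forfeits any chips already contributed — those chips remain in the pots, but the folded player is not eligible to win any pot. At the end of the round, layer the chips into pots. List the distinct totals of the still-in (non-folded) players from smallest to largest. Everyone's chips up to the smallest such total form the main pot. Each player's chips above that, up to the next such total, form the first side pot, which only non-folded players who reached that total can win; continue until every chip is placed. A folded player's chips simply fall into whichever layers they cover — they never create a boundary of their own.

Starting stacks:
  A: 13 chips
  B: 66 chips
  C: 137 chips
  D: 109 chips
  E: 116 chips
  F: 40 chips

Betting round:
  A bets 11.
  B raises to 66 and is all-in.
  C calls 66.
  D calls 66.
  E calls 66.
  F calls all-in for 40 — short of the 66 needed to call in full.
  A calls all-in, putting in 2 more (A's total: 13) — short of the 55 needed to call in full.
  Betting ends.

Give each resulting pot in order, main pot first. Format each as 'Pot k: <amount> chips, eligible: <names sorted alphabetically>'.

Contributions: A=13, B=66, C=66, D=66, E=66, F=40
Pot levels (distinct totals of non-folded players): 13, 40, 66
Layer 1-13: 13 each from A, B, C, D, E, F = 13*6 = 78 chips; eligible A, B, C, D, E, F
Layer 14-40: 27 each from B, C, D, E, F = 27*5 = 135 chips; eligible B, C, D, E, F
Layer 41-66: 26 each from B, C, D, E = 26*4 = 104 chips; eligible B, C, D, E

Pot 1: 78 chips, eligible: A, B, C, D, E, F
Pot 2: 135 chips, eligible: B, C, D, E, F
Pot 3: 104 chips, eligible: B, C, D, E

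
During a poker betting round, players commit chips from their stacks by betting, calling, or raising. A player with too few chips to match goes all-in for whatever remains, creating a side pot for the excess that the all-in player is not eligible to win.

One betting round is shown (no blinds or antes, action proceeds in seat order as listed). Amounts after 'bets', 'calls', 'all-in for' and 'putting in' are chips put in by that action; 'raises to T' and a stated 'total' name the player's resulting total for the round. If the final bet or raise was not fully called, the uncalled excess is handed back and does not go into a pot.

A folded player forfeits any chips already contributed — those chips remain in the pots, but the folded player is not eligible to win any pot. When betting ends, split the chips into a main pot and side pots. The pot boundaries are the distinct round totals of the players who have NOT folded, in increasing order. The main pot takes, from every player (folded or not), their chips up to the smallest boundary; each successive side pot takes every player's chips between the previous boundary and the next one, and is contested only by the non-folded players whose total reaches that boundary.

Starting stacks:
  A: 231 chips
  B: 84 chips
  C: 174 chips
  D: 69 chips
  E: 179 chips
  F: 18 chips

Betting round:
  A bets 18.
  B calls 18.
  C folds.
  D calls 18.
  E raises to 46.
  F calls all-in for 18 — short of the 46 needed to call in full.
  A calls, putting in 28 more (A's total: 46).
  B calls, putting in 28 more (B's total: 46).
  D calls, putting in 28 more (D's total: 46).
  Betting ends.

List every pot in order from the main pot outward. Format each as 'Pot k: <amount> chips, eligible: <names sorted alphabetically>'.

Pot 1: 90 chips, eligible: A, B, D, E, F
Pot 2: 112 chips, eligible: A, B, D, E

Derivation:
Contributions: A=46, B=46, D=46, E=46, F=18
Folded: C
Pot levels (distinct totals of non-folded players): 18, 46
Layer 1-18: 18 each from A, B, D, E, F = 18*5 = 90 chips; eligible A, B, D, E, F
Layer 19-46: 28 each from A, B, D, E = 28*4 = 112 chips; eligible A, B, D, E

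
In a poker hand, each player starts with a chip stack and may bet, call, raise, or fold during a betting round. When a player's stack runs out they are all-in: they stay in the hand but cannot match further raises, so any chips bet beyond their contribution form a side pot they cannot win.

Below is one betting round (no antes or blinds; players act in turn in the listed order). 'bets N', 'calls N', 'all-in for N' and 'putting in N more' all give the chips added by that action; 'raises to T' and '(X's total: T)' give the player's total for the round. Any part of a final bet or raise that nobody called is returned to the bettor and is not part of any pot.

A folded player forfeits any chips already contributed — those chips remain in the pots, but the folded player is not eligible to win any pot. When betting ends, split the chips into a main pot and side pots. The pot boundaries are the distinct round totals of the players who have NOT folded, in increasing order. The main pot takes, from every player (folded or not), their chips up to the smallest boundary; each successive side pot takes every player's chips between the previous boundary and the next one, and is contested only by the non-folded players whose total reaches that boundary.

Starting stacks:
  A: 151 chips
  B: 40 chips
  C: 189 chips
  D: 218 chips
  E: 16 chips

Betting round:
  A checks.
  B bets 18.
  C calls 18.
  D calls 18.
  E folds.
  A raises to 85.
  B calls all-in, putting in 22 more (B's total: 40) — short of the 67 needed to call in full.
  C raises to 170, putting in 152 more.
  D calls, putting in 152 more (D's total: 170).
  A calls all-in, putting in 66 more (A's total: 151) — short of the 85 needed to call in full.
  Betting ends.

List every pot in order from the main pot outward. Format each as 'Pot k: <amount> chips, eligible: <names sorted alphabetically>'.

Pot 1: 160 chips, eligible: A, B, C, D
Pot 2: 333 chips, eligible: A, C, D
Pot 3: 38 chips, eligible: C, D

Derivation:
Contributions: A=151, B=40, C=170, D=170
Folded: E
Pot levels (distinct totals of non-folded players): 40, 151, 170
Layer 1-40: 40 each from A, B, C, D = 40*4 = 160 chips; eligible A, B, C, D
Layer 41-151: 111 each from A, C, D = 111*3 = 333 chips; eligible A, C, D
Layer 152-170: 19 each from C, D = 19*2 = 38 chips; eligible C, D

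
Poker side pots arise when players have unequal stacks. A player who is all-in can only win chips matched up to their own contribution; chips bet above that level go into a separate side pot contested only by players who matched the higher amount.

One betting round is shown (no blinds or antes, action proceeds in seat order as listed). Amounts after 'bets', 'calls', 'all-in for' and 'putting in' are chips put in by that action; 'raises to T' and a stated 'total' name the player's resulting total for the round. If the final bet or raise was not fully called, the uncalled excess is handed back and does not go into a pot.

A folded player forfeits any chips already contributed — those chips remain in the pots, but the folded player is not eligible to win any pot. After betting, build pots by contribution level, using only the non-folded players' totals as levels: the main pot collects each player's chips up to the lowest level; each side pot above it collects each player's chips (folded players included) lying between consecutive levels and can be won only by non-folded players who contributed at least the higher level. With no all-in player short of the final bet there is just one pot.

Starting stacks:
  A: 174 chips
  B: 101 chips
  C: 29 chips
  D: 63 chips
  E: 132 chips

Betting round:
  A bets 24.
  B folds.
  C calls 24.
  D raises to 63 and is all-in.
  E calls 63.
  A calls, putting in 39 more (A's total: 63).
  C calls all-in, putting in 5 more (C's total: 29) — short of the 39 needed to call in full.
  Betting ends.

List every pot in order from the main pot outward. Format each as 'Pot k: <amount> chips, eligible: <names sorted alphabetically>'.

Pot 1: 116 chips, eligible: A, C, D, E
Pot 2: 102 chips, eligible: A, D, E

Derivation:
Contributions: A=63, C=29, D=63, E=63
Folded: B
Pot levels (distinct totals of non-folded players): 29, 63
Layer 1-29: 29 each from A, C, D, E = 29*4 = 116 chips; eligible A, C, D, E
Layer 30-63: 34 each from A, D, E = 34*3 = 102 chips; eligible A, D, E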